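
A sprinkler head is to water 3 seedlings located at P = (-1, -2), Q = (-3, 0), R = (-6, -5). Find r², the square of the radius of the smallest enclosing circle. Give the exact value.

9.03125

Side lengths²: PQ² = 8, PR² = 34, QR² = 34.
Since QR² = 34 < 34 + 8 = 42, the triangle is acute, so the smallest enclosing circle is the circumcircle.
Circumcentre = (-3.875, -2.875), r² = 9.03125.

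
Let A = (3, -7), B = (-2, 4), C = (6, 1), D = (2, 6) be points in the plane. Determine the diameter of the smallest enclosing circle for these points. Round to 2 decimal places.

13.04

By Welzl's lemma the MEC is supported by two points (diametrically opposite) or three points (on a circumcircle).
The farthest pair is A–D with squared distance 170. The circle on this segment as diameter has centre (2.5, -0.5) and r² = 170/4 = 42.5.
Check B: distance² to centre = 40.5 ≤ 42.5, so it lies inside.
All remaining points lie in this disk, and no smaller disk contains both endpoints, so this is the minimum enclosing circle.
Diameter = 2r = 2√(42.5) ≈ 13.04.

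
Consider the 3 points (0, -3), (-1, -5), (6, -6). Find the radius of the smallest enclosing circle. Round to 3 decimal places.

Call the three points A, B, C in the order given.
Side lengths²: AB² = 5, AC² = 45, BC² = 50.
Since BC² = 50 ≥ 45 + 5 = 50, the angle opposite BC is not acute, so the smallest enclosing circle has BC as diameter.
Centre = midpoint of BC = (2.5, -5.5), r² = 50/4 = 12.5.
r = √(12.5) ≈ 3.536.

3.536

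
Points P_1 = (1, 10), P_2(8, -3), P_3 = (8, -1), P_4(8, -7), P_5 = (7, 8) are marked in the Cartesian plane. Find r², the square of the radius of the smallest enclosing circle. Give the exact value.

The minimum enclosing circle of a finite set is fixed by two of the points (as a diameter) or three (as a circumcircle).
The farthest pair is P_1–P_4 with squared distance 338. The circle on this segment as diameter has centre (4.5, 1.5) and r² = 338/4 = 84.5.
Check P_2: distance² to centre = 32.5 ≤ 84.5, so it lies inside.
All remaining points lie in this disk, and no smaller disk contains both endpoints, so this is the minimum enclosing circle.

84.5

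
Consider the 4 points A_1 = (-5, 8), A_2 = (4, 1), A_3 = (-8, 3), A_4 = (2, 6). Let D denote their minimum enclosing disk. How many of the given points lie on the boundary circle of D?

The minimum enclosing circle of a finite set is fixed by two of the points (as a diameter) or three (as a circumcircle).
The minimum enclosing circle is determined by three boundary points: A_1, A_2, A_3.
Their circumcentre is (-62/33, 30/11) with r² = 40885/1089.
The farthest remaining point A_4 is at distance² 28048/1089 ≤ 40885/1089.
The points at distance exactly r from the centre are A_1, A_2, A_3 — 3 points.

3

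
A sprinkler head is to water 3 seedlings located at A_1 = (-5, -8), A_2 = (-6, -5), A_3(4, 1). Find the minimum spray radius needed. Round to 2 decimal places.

6.36

Side lengths²: A_1A_2² = 10, A_1A_3² = 162, A_2A_3² = 136.
Since A_1A_3² = 162 ≥ 136 + 10 = 146, the angle opposite A_1A_3 is not acute, so the smallest enclosing circle has A_1A_3 as diameter.
Centre = midpoint of A_1A_3 = (-0.5, -3.5), r² = 162/4 = 40.5.
r = √(40.5) ≈ 6.36.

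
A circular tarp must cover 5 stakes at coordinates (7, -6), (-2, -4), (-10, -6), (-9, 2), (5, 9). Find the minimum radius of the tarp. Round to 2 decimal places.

The minimum enclosing circle of a finite set is fixed by two of the points (as a diameter) or three (as a circumcircle).
The minimum enclosing circle is determined by three boundary points: (7, -6), (-10, -6), (5, 9).
Their circumcentre is (-1.5, 0.5) with r² = 114.5.
The farthest remaining point (-9, 2) is at distance² 58.5 ≤ 114.5.
r = √(114.5) ≈ 10.70.

10.70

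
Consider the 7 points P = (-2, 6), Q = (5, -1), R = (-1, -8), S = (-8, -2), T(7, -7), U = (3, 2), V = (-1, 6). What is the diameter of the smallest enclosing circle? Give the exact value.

A smallest enclosing disk is always determined by at most three of the input points on its boundary.
The minimum enclosing circle is determined by three boundary points: P, S, T.
Their circumcentre is (1/3, -2) with r² = 625/9.
The farthest remaining point V is at distance² 592/9 ≤ 625/9.
Diameter = 2r = 2√(625/9) = 50/3.

50/3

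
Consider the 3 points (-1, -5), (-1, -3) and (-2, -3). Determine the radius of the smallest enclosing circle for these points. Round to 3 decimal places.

1.118

Call the three points A, B, C in the order given.
Side lengths²: AB² = 4, AC² = 5, BC² = 1.
Since AC² = 5 ≥ 4 + 1 = 5, the angle opposite AC is not acute, so the smallest enclosing circle has AC as diameter.
Centre = midpoint of AC = (-1.5, -4), r² = 5/4 = 1.25.
r = √(1.25) ≈ 1.118.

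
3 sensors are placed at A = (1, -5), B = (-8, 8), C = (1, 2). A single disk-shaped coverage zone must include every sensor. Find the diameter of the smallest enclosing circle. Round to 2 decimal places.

Side lengths²: AB² = 250, AC² = 49, BC² = 117.
Since AB² = 250 ≥ 117 + 49 = 166, the angle opposite AB is not acute, so the smallest enclosing circle has AB as diameter.
Centre = midpoint of AB = (-3.5, 1.5), r² = 250/4 = 62.5.
Diameter = 2r = 2√(62.5) ≈ 15.81.

15.81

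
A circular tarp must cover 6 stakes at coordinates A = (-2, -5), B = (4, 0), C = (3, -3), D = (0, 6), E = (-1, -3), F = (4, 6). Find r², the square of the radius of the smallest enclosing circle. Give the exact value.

39.25

The farthest pair is A–F with squared distance 157. The circle on this segment as diameter has centre (1, 0.5) and r² = 157/4 = 39.25.
Check B: distance² to centre = 9.25 ≤ 39.25, so it lies inside.
All remaining points lie in this disk, and no smaller disk contains both endpoints, so this is the minimum enclosing circle.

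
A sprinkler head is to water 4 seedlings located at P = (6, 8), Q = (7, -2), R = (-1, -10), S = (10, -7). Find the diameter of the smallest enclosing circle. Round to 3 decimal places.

19.313

The minimum enclosing circle of a finite set is fixed by two of the points (as a diameter) or three (as a circumcircle).
The farthest pair is P–R with squared distance 373. The circle on this segment as diameter has centre (2.5, -1) and r² = 373/4 = 93.25.
Check Q: distance² to centre = 21.25 ≤ 93.25, so it lies inside.
All remaining points lie in this disk, and no smaller disk contains both endpoints, so this is the minimum enclosing circle.
Diameter = 2r = 2√(93.25) ≈ 19.313.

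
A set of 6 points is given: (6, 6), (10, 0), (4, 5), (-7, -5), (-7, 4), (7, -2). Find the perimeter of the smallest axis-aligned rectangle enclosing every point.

56

Width = max x − min x = 10 − (-7) = 17.
Height = max y − min y = 6 − (-5) = 11.
Perimeter = 2(17 + 11) = 56.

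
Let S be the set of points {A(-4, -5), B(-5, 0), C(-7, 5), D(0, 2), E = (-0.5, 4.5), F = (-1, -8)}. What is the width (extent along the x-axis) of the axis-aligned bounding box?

max x = 0, min x = -7, so width = 7.

7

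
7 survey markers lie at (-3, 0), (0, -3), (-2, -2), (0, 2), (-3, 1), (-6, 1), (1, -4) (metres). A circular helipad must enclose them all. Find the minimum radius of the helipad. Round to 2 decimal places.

The minimum enclosing circle of a finite set is fixed by two of the points (as a diameter) or three (as a circumcircle).
The farthest pair is (-6, 1)–(1, -4) with squared distance 74. The circle on this segment as diameter has centre (-2.5, -1.5) and r² = 74/4 = 18.5.
Check (-3, 0): distance² to centre = 2.5 ≤ 18.5, so it lies inside.
All remaining points lie in this disk, and no smaller disk contains both endpoints, so this is the minimum enclosing circle.
r = √(18.5) ≈ 4.30.

4.30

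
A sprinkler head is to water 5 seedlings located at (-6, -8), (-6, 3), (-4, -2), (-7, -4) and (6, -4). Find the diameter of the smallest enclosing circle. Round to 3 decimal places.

The minimum enclosing circle is determined by three boundary points: (-6, -8), (-6, 3), (6, -4).
Their circumcentre is (-7/6, -2.5) with r² = 965/18.
The farthest remaining point (-7, -4) is at distance² 653/18 ≤ 965/18.
Diameter = 2r = 2√(965/18) ≈ 14.644.

14.644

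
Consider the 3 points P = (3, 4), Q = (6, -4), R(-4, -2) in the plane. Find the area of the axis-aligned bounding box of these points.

80

x ranges over [-4, 6], width 10.
y ranges over [-4, 4], height 8.
Area = 10 × 8 = 80.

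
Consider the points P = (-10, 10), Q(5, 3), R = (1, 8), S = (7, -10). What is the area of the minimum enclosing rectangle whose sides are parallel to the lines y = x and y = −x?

In coordinates u = x + y, v = x − y the rectangle is axis-aligned; the map (x,y)→(u,v) scales areas by 2.
u-values: 0, 8, 9, -3; range = 9 − (-3) = 12.
v-values: -20, 2, -7, 17; range = 17 − (-20) = 37.
Area = (12 × 37) / 2 = 222.

222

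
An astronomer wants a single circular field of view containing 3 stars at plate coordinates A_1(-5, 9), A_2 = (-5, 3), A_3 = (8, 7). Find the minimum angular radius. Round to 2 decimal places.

Side lengths²: A_1A_2² = 36, A_1A_3² = 173, A_2A_3² = 185.
Since A_2A_3² = 185 < 173 + 36 = 209, the triangle is acute, so the smallest enclosing circle is the circumcircle.
Circumcentre = (31/26, 6), r² = 32005/676.
r = √(32005/676) ≈ 6.88.

6.88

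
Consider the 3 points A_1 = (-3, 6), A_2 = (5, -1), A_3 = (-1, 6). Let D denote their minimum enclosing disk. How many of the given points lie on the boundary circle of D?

Side lengths²: A_1A_2² = 113, A_1A_3² = 4, A_2A_3² = 85.
Since A_1A_2² = 113 ≥ 85 + 4 = 89, the angle opposite A_1A_2 is not acute, so the smallest enclosing circle has A_1A_2 as diameter.
Centre = midpoint of A_1A_2 = (1, 2.5), r² = 113/4 = 28.25.
The points at distance exactly r from the centre are A_1, A_2 — 2 points.

2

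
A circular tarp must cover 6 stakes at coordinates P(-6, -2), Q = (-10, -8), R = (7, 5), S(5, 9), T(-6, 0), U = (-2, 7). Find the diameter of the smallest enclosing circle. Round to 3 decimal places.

22.672

The minimum enclosing circle of a finite set is fixed by two of the points (as a diameter) or three (as a circumcircle).
The farthest pair is Q–S with squared distance 514. The circle on this segment as diameter has centre (-2.5, 0.5) and r² = 514/4 = 128.5.
Check P: distance² to centre = 18.5 ≤ 128.5, so it lies inside.
All remaining points lie in this disk, and no smaller disk contains both endpoints, so this is the minimum enclosing circle.
Diameter = 2r = 2√(128.5) ≈ 22.672.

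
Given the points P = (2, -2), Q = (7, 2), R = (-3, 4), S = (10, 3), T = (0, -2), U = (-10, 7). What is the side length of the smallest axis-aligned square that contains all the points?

20

The bounding box has width 20 and height 9.
An axis-aligned square enclosing the set must have side ≥ max(width, height).
So the minimum side is max(20, 9) = 20.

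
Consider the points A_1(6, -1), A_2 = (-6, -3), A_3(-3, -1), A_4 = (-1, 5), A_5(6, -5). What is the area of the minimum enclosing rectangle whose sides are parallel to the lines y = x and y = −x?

In coordinates u = x + y, v = x − y the rectangle is axis-aligned; the map (x,y)→(u,v) scales areas by 2.
u-values: 5, -9, -4, 4, 1; range = 5 − (-9) = 14.
v-values: 7, -3, -2, -6, 11; range = 11 − (-6) = 17.
Area = (14 × 17) / 2 = 119.

119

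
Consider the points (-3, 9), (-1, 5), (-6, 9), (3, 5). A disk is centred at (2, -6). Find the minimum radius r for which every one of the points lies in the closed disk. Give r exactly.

The required radius is the distance from (2, -6) to the farthest point.
Squared distances: 250, 130, 289, 122.
Maximum is 289, attained at (-6, 9).
r = √289 = 17.

17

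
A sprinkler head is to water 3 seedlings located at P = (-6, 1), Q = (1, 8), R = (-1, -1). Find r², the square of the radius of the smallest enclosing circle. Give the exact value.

Side lengths²: PQ² = 98, PR² = 29, QR² = 85.
Since PQ² = 98 < 85 + 29 = 114, the triangle is acute, so the smallest enclosing circle is the circumcircle.
Circumcentre = (-27/14, 55/14), r² = 2465/98.

2465/98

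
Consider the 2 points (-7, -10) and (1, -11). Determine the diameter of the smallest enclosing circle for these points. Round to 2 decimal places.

The smallest circle enclosing two points has them as diameter endpoints.
Centre = midpoint = (-3, -10.5); r² = |(-7, -10)−(1, -11)|²/4 = 65/4 = 16.25.
Diameter = 2r = 2√(16.25) ≈ 8.06.

8.06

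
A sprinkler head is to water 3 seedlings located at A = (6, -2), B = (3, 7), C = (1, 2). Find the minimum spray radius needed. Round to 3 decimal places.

4.743

Side lengths²: AB² = 90, AC² = 41, BC² = 29.
Since AB² = 90 ≥ 41 + 29 = 70, the angle opposite AB is not acute, so the smallest enclosing circle has AB as diameter.
Centre = midpoint of AB = (4.5, 2.5), r² = 90/4 = 22.5.
r = √(22.5) ≈ 4.743.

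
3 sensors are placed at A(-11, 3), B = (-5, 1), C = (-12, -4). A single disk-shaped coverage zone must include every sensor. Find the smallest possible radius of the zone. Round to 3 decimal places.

4.372

Side lengths²: AB² = 40, AC² = 50, BC² = 74.
Since BC² = 74 < 50 + 40 = 90, the triangle is acute, so the smallest enclosing circle is the circumcircle.
Circumcentre = (-197/22, -19/22), r² = 4625/242.
r = √(4625/242) ≈ 4.372.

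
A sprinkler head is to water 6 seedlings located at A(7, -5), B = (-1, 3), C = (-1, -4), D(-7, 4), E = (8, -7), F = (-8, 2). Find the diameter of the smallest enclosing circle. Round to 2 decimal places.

A smallest enclosing disk is always determined by at most three of the input points on its boundary.
The farthest pair is D–E with squared distance 346. The circle on this segment as diameter has centre (0.5, -1.5) and r² = 346/4 = 86.5.
Check A: distance² to centre = 54.5 ≤ 86.5, so it lies inside.
All remaining points lie in this disk, and no smaller disk contains both endpoints, so this is the minimum enclosing circle.
Diameter = 2r = 2√(86.5) ≈ 18.60.

18.60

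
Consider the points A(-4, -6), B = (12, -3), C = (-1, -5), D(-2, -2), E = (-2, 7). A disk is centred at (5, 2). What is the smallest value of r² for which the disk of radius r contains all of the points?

145

The required radius is the distance from (5, 2) to the farthest point.
Squared distances: 145, 74, 85, 65, 74.
Maximum is 145, attained at A.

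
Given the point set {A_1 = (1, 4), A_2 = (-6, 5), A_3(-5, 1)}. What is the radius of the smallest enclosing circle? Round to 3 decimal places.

Side lengths²: A_1A_2² = 50, A_1A_3² = 45, A_2A_3² = 17.
Since A_1A_2² = 50 < 45 + 17 = 62, the triangle is acute, so the smallest enclosing circle is the circumcircle.
Circumcentre = (-47/18, 67/18), r² = 2125/162.
r = √(2125/162) ≈ 3.622.

3.622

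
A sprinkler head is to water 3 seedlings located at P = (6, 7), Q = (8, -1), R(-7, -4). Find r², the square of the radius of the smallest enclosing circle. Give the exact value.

32045/441

Side lengths²: PQ² = 68, PR² = 290, QR² = 234.
Since PR² = 290 < 234 + 68 = 302, the triangle is acute, so the smallest enclosing circle is the circumcircle.
Circumcentre = (-5/21, 25/21), r² = 32045/441.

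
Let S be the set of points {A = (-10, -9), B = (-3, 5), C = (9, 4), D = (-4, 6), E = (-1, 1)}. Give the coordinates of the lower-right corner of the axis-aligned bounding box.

x-range [-10, 9], y-range [-9, 6].
The lower-right corner is (9, -9).

(9, -9)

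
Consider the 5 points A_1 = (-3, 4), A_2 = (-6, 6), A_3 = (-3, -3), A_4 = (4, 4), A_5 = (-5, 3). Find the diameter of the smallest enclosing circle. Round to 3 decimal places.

The minimum enclosing circle is determined by three boundary points: A_2, A_3, A_4.
Their circumcentre is (-1.5, 2.5) with r² = 32.5.
The farthest remaining point A_5 is at distance² 12.5 ≤ 32.5.
Diameter = 2r = 2√(32.5) ≈ 11.402.

11.402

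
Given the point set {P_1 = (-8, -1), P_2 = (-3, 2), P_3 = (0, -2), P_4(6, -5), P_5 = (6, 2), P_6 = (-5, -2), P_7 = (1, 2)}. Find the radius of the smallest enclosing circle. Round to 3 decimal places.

7.445

The minimum enclosing circle of a finite set is fixed by two of the points (as a diameter) or three (as a circumcircle).
The minimum enclosing circle is determined by three boundary points: P_1, P_4, P_5.
Their circumcentre is (-4/7, -1.5) with r² = 10865/196.
The farthest remaining point P_6 is at distance² 3893/196 ≤ 10865/196.
r = √(10865/196) ≈ 7.445.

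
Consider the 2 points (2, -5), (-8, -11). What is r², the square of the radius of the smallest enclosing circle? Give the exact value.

The smallest circle enclosing two points has them as diameter endpoints.
Centre = midpoint = (-3, -8); r² = |(2, -5)−(-8, -11)|²/4 = 136/4 = 34.

34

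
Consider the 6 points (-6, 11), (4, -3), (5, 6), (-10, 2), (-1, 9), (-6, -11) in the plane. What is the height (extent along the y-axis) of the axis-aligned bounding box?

22

max y = 11, min y = -11, so height = 22.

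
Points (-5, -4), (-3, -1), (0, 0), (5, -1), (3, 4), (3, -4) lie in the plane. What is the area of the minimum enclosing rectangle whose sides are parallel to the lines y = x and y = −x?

In coordinates u = x + y, v = x − y the rectangle is axis-aligned; the map (x,y)→(u,v) scales areas by 2.
u-values: -9, -4, 0, 4, 7, -1; range = 7 − (-9) = 16.
v-values: -1, -2, 0, 6, -1, 7; range = 7 − (-2) = 9.
Area = (16 × 9) / 2 = 72.

72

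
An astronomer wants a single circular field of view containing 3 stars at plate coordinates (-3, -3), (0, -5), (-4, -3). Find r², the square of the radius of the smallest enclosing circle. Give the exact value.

Call the three points A, B, C in the order given.
Side lengths²: AB² = 13, AC² = 1, BC² = 20.
Since BC² = 20 ≥ 13 + 1 = 14, the angle opposite BC is not acute, so the smallest enclosing circle has BC as diameter.
Centre = midpoint of BC = (-2, -4), r² = 20/4 = 5.

5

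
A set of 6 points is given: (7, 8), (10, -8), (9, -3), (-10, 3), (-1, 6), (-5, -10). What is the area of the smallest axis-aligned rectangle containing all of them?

360

x ranges over [-10, 10], width 20.
y ranges over [-10, 8], height 18.
Area = 20 × 18 = 360.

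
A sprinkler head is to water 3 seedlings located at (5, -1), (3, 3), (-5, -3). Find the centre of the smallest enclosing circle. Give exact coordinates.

(-2/11, -12/11)

Call the three points A, B, C in the order given.
Side lengths²: AB² = 20, AC² = 104, BC² = 100.
Since AC² = 104 < 100 + 20 = 120, the triangle is acute, so the smallest enclosing circle is the circumcircle.
Circumcentre = (-2/11, -12/11), r² = 3250/121.
Centre = (-2/11, -12/11).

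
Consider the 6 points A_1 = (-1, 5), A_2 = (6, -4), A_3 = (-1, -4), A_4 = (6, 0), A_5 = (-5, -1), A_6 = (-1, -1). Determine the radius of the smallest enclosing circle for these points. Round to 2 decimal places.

The minimum enclosing circle is determined by three boundary points: A_1, A_2, A_5.
Their circumcentre is (1, -2/3) with r² = 325/9.
The farthest remaining point A_4 is at distance² 229/9 ≤ 325/9.
r = √(325/9) ≈ 6.01.

6.01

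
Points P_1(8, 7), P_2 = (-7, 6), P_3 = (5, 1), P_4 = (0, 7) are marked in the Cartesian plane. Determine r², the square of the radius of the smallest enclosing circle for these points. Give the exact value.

The farthest pair is P_1–P_2 with squared distance 226. The circle on this segment as diameter has centre (0.5, 6.5) and r² = 226/4 = 56.5.
Check P_3: distance² to centre = 50.5 ≤ 56.5, so it lies inside.
All remaining points lie in this disk, and no smaller disk contains both endpoints, so this is the minimum enclosing circle.

56.5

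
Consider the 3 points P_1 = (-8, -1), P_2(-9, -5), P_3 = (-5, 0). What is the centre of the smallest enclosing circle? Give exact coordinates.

Side lengths²: P_1P_2² = 17, P_1P_3² = 10, P_2P_3² = 41.
Since P_2P_3² = 41 ≥ 17 + 10 = 27, the angle opposite P_2P_3 is not acute, so the smallest enclosing circle has P_2P_3 as diameter.
Centre = midpoint of P_2P_3 = (-7, -2.5), r² = 41/4 = 10.25.
Centre = (-7, -2.5).

(-7, -2.5)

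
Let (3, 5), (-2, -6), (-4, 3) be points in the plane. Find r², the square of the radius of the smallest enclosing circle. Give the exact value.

Call the three points A, B, C in the order given.
Side lengths²: AB² = 146, AC² = 53, BC² = 85.
Since AB² = 146 ≥ 85 + 53 = 138, the angle opposite AB is not acute, so the smallest enclosing circle has AB as diameter.
Centre = midpoint of AB = (0.5, -0.5), r² = 146/4 = 36.5.

36.5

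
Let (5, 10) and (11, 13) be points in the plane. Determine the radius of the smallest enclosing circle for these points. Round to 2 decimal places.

The smallest circle enclosing two points has them as diameter endpoints.
Centre = midpoint = (8, 11.5); r² = |(5, 10)−(11, 13)|²/4 = 45/4 = 11.25.
r = √(11.25) ≈ 3.35.

3.35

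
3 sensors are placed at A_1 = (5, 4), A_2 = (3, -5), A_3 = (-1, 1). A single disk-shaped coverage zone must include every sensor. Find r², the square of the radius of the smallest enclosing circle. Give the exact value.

21.58203125

Side lengths²: A_1A_2² = 85, A_1A_3² = 45, A_2A_3² = 52.
Since A_1A_2² = 85 < 52 + 45 = 97, the triangle is acute, so the smallest enclosing circle is the circumcircle.
Circumcentre = (3.4375, -0.375), r² = 21.58203125.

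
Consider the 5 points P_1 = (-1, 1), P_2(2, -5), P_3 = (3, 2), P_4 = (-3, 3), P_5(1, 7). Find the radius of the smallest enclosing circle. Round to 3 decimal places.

The minimum enclosing circle of a finite set is fixed by two of the points (as a diameter) or three (as a circumcircle).
The farthest pair is P_2–P_5 with squared distance 145. The circle on this segment as diameter has centre (1.5, 1) and r² = 145/4 = 36.25.
Check P_1: distance² to centre = 6.25 ≤ 36.25, so it lies inside.
All remaining points lie in this disk, and no smaller disk contains both endpoints, so this is the minimum enclosing circle.
r = √(36.25) ≈ 6.021.

6.021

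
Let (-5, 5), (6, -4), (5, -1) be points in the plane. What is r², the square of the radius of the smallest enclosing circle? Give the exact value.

Call the three points A, B, C in the order given.
Side lengths²: AB² = 202, AC² = 136, BC² = 10.
Since AB² = 202 ≥ 136 + 10 = 146, the angle opposite AB is not acute, so the smallest enclosing circle has AB as diameter.
Centre = midpoint of AB = (0.5, 0.5), r² = 202/4 = 50.5.

50.5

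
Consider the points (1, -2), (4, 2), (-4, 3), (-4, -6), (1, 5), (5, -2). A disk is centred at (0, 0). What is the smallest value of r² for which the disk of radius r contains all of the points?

The required radius is the distance from (0, 0) to the farthest point.
Squared distances: 5, 20, 25, 52, 26, 29.
Maximum is 52, attained at (-4, -6).

52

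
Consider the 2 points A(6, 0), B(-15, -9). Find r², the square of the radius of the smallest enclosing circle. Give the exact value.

The smallest circle enclosing two points has them as diameter endpoints.
Centre = midpoint = (-4.5, -4.5); r² = |AB|²/4 = 522/4 = 130.5.

130.5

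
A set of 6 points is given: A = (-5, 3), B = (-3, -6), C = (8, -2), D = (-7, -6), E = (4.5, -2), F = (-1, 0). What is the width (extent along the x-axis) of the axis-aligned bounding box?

max x = 8, min x = -7, so width = 15.

15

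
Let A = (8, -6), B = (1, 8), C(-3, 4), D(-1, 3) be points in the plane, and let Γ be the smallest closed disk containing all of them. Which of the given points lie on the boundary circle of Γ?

The minimum enclosing circle of a finite set is fixed by two of the points (as a diameter) or three (as a circumcircle).
The minimum enclosing circle is determined by three boundary points: A, B, C.
Their circumcentre is (25/6, 5/6) with r² = 1105/18.
The farthest remaining point D is at distance² 565/18 ≤ 1105/18.
The points at distance exactly r from the centre are A, B, C — 3 points.

A, B, C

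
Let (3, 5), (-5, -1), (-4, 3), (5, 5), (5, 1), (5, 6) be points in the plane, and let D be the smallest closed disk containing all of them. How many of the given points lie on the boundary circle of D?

By Welzl's lemma the MEC is supported by two points (diametrically opposite) or three points (on a circumcircle).
The farthest pair is (-5, -1)–(5, 6) with squared distance 149. The circle on this segment as diameter has centre (0, 2.5) and r² = 149/4 = 37.25.
Check (3, 5): distance² to centre = 15.25 ≤ 37.25, so it lies inside.
All remaining points lie in this disk, and no smaller disk contains both endpoints, so this is the minimum enclosing circle.
The points at distance exactly r from the centre are (-5, -1), (5, 6) — 2 points.

2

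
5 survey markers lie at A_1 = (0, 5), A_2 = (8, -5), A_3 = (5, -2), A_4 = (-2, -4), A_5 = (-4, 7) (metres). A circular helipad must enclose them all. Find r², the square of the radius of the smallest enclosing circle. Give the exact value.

72

A smallest enclosing disk is always determined by at most three of the input points on its boundary.
The farthest pair is A_2–A_5 with squared distance 288. The circle on this segment as diameter has centre (2, 1) and r² = 288/4 = 72.
Check A_1: distance² to centre = 20 ≤ 72, so it lies inside.
All remaining points lie in this disk, and no smaller disk contains both endpoints, so this is the minimum enclosing circle.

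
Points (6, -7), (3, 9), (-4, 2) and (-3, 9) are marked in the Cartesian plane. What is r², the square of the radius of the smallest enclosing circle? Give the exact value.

By Welzl's lemma the MEC is supported by two points (diametrically opposite) or three points (on a circumcircle).
The farthest pair is (6, -7)–(-3, 9) with squared distance 337. The circle on this segment as diameter has centre (1.5, 1) and r² = 337/4 = 84.25.
Check (3, 9): distance² to centre = 66.25 ≤ 84.25, so it lies inside.
All remaining points lie in this disk, and no smaller disk contains both endpoints, so this is the minimum enclosing circle.

84.25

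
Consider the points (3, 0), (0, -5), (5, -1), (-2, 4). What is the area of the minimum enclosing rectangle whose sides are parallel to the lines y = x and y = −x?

In coordinates u = x + y, v = x − y the rectangle is axis-aligned; the map (x,y)→(u,v) scales areas by 2.
u-values: 3, -5, 4, 2; range = 4 − (-5) = 9.
v-values: 3, 5, 6, -6; range = 6 − (-6) = 12.
Area = (9 × 12) / 2 = 54.

54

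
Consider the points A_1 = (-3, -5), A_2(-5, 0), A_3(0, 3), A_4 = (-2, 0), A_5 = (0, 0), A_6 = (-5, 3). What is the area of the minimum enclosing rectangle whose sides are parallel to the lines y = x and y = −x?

In coordinates u = x + y, v = x − y the rectangle is axis-aligned; the map (x,y)→(u,v) scales areas by 2.
u-values: -8, -5, 3, -2, 0, -2; range = 3 − (-8) = 11.
v-values: 2, -5, -3, -2, 0, -8; range = 2 − (-8) = 10.
Area = (11 × 10) / 2 = 55.

55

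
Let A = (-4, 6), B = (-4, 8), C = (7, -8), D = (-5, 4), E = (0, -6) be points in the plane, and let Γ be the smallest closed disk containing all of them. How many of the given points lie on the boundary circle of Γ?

A smallest enclosing disk is always determined by at most three of the input points on its boundary.
The farthest pair is B–C with squared distance 377. The circle on this segment as diameter has centre (1.5, 0) and r² = 377/4 = 94.25.
Check A: distance² to centre = 66.25 ≤ 94.25, so it lies inside.
All remaining points lie in this disk, and no smaller disk contains both endpoints, so this is the minimum enclosing circle.
The points at distance exactly r from the centre are B, C — 2 points.

2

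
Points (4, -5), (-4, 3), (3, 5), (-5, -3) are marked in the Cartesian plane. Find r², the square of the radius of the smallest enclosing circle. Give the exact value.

By Welzl's lemma the MEC is supported by two points (diametrically opposite) or three points (on a circumcircle).
The minimum enclosing circle is determined by three boundary points: (4, -5), (3, 5), (-5, -3).
Their circumcentre is (7/22, -7/22) with r² = 8585/242.
The farthest remaining point (-4, 3) is at distance² 7177/242 ≤ 8585/242.

8585/242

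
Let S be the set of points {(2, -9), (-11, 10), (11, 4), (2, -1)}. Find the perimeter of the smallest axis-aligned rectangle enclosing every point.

Width = max x − min x = 11 − (-11) = 22.
Height = max y − min y = 10 − (-9) = 19.
Perimeter = 2(22 + 19) = 82.

82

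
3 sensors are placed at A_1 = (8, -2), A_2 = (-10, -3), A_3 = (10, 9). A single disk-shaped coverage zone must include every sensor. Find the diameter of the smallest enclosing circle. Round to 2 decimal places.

23.32

Side lengths²: A_1A_2² = 325, A_1A_3² = 125, A_2A_3² = 544.
Since A_2A_3² = 544 ≥ 325 + 125 = 450, the angle opposite A_2A_3 is not acute, so the smallest enclosing circle has A_2A_3 as diameter.
Centre = midpoint of A_2A_3 = (0, 3), r² = 544/4 = 136.
Diameter = 2r = 2√136 ≈ 23.32.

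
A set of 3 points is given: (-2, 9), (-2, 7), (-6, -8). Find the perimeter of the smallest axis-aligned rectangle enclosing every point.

42

Width = max x − min x = -2 − (-6) = 4.
Height = max y − min y = 9 − (-8) = 17.
Perimeter = 2(4 + 17) = 42.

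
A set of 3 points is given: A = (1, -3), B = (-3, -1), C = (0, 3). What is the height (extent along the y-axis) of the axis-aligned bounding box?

6

max y = 3, min y = -3, so height = 6.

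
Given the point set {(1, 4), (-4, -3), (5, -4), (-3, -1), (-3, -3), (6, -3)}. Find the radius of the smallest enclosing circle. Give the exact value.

37/7

The minimum enclosing circle of a finite set is fixed by two of the points (as a diameter) or three (as a circumcircle).
The minimum enclosing circle is determined by three boundary points: (1, 4), (-4, -3), (6, -3).
Their circumcentre is (1, -9/7) with r² = 1369/49.
The farthest remaining point (5, -4) is at distance² 1145/49 ≤ 1369/49.
r = √(1369/49) = 37/7.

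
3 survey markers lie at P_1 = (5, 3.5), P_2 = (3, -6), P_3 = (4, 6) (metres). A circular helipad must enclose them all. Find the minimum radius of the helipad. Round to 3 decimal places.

6.021

Side lengths²: P_1P_2² = 94.25, P_1P_3² = 7.25, P_2P_3² = 145.
Since P_2P_3² = 145 ≥ 94.25 + 7.25 = 101.5, the angle opposite P_2P_3 is not acute, so the smallest enclosing circle has P_2P_3 as diameter.
Centre = midpoint of P_2P_3 = (3.5, 0), r² = 145/4 = 36.25.
r = √(36.25) ≈ 6.021.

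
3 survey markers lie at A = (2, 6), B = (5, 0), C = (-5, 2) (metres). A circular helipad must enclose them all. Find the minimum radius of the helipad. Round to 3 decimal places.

5.107

Side lengths²: AB² = 45, AC² = 65, BC² = 104.
Since BC² = 104 < 65 + 45 = 110, the triangle is acute, so the smallest enclosing circle is the circumcircle.
Circumcentre = (1/18, 23/18), r² = 4225/162.
r = √(4225/162) ≈ 5.107.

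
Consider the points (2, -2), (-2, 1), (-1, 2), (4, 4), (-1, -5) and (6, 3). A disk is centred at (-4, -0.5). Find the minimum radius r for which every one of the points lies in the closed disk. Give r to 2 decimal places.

The required radius is the distance from (-4, -0.5) to the farthest point.
Squared distances: 38.25, 6.25, 15.25, 84.25, 29.25, 112.25.
Maximum is 112.25, attained at (6, 3).
r = √(112.25) ≈ 10.59.

10.59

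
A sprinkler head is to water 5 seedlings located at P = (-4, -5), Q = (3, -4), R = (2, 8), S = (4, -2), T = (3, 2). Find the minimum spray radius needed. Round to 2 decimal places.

7.16

A smallest enclosing disk is always determined by at most three of the input points on its boundary.
The farthest pair is P–R with squared distance 205. The circle on this segment as diameter has centre (-1, 1.5) and r² = 205/4 = 51.25.
Check Q: distance² to centre = 46.25 ≤ 51.25, so it lies inside.
All remaining points lie in this disk, and no smaller disk contains both endpoints, so this is the minimum enclosing circle.
r = √(51.25) ≈ 7.16.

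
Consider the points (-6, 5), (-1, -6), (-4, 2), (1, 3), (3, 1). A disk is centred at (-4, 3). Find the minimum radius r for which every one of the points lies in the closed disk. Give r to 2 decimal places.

The required radius is the distance from (-4, 3) to the farthest point.
Squared distances: 8, 90, 1, 25, 53.
Maximum is 90, attained at (-1, -6).
r = √90 ≈ 9.49.

9.49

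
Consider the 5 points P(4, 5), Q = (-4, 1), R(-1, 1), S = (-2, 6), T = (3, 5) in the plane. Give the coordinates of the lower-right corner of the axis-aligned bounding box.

(4, 1)

x-range [-4, 4], y-range [1, 6].
The lower-right corner is (4, 1).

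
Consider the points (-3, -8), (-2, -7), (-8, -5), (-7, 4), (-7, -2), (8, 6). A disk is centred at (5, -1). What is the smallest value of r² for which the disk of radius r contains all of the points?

The required radius is the distance from (5, -1) to the farthest point.
Squared distances: 113, 85, 185, 169, 145, 58.
Maximum is 185, attained at (-8, -5).

185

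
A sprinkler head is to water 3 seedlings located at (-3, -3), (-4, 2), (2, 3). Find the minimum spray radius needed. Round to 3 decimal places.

3.907

Call the three points A, B, C in the order given.
Side lengths²: AB² = 26, AC² = 61, BC² = 37.
Since AC² = 61 < 37 + 26 = 63, the triangle is acute, so the smallest enclosing circle is the circumcircle.
Circumcentre = (-37/62, 5/62), r² = 29341/1922.
r = √(29341/1922) ≈ 3.907.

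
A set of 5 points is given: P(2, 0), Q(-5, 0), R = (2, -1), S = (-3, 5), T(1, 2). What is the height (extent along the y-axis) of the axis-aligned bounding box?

max y = 5, min y = -1, so height = 6.

6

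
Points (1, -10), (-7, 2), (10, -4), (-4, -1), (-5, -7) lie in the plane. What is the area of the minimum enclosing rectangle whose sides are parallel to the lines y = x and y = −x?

207

In coordinates u = x + y, v = x − y the rectangle is axis-aligned; the map (x,y)→(u,v) scales areas by 2.
u-values: -9, -5, 6, -5, -12; range = 6 − (-12) = 18.
v-values: 11, -9, 14, -3, 2; range = 14 − (-9) = 23.
Area = (18 × 23) / 2 = 207.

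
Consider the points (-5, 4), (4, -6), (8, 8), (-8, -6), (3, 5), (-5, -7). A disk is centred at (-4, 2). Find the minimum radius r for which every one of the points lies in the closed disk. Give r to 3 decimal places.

The required radius is the distance from (-4, 2) to the farthest point.
Squared distances: 5, 128, 180, 80, 58, 82.
Maximum is 180, attained at (8, 8).
r = √180 ≈ 13.416.

13.416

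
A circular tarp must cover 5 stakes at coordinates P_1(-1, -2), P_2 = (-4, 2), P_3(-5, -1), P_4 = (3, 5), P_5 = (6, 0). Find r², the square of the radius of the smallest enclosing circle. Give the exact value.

By Welzl's lemma the MEC is supported by two points (diametrically opposite) or three points (on a circumcircle).
The minimum enclosing circle is determined by three boundary points: P_3, P_4, P_5.
Their circumcentre is (13/29, 2/29) with r² = 25925/841.
The farthest remaining point P_2 is at distance² 19777/841 ≤ 25925/841.

25925/841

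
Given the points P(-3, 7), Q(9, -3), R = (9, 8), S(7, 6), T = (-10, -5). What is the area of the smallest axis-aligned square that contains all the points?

The bounding box has width 19 and height 13.
An axis-aligned square enclosing the set must have side ≥ max(width, height).
So the minimum side is max(19, 13) = 19.
Area = 19² = 361.

361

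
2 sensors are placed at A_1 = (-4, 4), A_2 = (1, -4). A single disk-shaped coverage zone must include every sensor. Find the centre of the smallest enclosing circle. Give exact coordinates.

(-1.5, 0)

The smallest circle enclosing two points has them as diameter endpoints.
Centre = midpoint = (-1.5, 0); r² = |A_1A_2|²/4 = 89/4 = 22.25.
Centre = (-1.5, 0).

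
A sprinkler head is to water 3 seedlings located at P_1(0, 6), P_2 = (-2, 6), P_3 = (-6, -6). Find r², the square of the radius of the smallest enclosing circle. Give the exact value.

45

Side lengths²: P_1P_2² = 4, P_1P_3² = 180, P_2P_3² = 160.
Since P_1P_3² = 180 ≥ 160 + 4 = 164, the angle opposite P_1P_3 is not acute, so the smallest enclosing circle has P_1P_3 as diameter.
Centre = midpoint of P_1P_3 = (-3, 0), r² = 180/4 = 45.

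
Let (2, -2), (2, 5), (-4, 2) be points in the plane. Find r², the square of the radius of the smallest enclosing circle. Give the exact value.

16.25

Call the three points A, B, C in the order given.
Side lengths²: AB² = 49, AC² = 52, BC² = 45.
Since AC² = 52 < 49 + 45 = 94, the triangle is acute, so the smallest enclosing circle is the circumcircle.
Circumcentre = (0, 1.5), r² = 16.25.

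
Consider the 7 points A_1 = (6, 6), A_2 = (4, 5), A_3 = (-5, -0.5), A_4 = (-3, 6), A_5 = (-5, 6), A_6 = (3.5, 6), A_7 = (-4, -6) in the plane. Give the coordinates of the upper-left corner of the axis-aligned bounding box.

x-range [-5, 6], y-range [-6, 6].
The upper-left corner is (-5, 6).

(-5, 6)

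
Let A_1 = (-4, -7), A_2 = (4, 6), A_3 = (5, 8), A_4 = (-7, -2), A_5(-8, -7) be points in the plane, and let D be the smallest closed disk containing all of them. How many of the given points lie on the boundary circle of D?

2

A smallest enclosing disk is always determined by at most three of the input points on its boundary.
The farthest pair is A_3–A_5 with squared distance 394. The circle on this segment as diameter has centre (-1.5, 0.5) and r² = 394/4 = 98.5.
Check A_1: distance² to centre = 62.5 ≤ 98.5, so it lies inside.
All remaining points lie in this disk, and no smaller disk contains both endpoints, so this is the minimum enclosing circle.
The points at distance exactly r from the centre are A_3, A_5 — 2 points.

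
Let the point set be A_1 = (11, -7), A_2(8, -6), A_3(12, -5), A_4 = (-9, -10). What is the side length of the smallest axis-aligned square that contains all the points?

The bounding box has width 21 and height 5.
An axis-aligned square enclosing the set must have side ≥ max(width, height).
So the minimum side is max(21, 5) = 21.

21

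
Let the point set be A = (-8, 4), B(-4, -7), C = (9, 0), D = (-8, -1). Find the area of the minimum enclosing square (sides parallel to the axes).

289

The bounding box has width 17 and height 11.
An axis-aligned square enclosing the set must have side ≥ max(width, height).
So the minimum side is max(17, 11) = 17.
Area = 17² = 289.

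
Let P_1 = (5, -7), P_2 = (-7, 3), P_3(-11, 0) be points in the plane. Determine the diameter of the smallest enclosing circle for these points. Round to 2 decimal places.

Side lengths²: P_1P_2² = 244, P_1P_3² = 305, P_2P_3² = 25.
Since P_1P_3² = 305 ≥ 244 + 25 = 269, the angle opposite P_1P_3 is not acute, so the smallest enclosing circle has P_1P_3 as diameter.
Centre = midpoint of P_1P_3 = (-3, -3.5), r² = 305/4 = 76.25.
Diameter = 2r = 2√(76.25) ≈ 17.46.

17.46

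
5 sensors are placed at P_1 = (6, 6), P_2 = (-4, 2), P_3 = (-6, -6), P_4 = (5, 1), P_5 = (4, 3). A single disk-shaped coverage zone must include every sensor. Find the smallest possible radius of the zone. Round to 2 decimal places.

The minimum enclosing circle of a finite set is fixed by two of the points (as a diameter) or three (as a circumcircle).
The farthest pair is P_1–P_3 with squared distance 288. The circle on this segment as diameter has centre (0, 0) and r² = 288/4 = 72.
Check P_2: distance² to centre = 20 ≤ 72, so it lies inside.
All remaining points lie in this disk, and no smaller disk contains both endpoints, so this is the minimum enclosing circle.
r = √72 ≈ 8.49.

8.49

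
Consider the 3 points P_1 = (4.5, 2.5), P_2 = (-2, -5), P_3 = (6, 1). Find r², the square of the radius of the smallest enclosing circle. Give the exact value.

4925/196

Side lengths²: P_1P_2² = 98.5, P_1P_3² = 4.5, P_2P_3² = 100.
Since P_2P_3² = 100 < 98.5 + 4.5 = 103, the triangle is acute, so the smallest enclosing circle is the circumcircle.
Circumcentre = (25/14, -12/7), r² = 4925/196.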